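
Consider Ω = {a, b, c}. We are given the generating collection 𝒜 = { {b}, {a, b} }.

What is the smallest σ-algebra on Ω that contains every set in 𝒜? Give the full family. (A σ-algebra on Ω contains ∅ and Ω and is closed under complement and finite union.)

Initial family (4 sets): { {}, {b}, {a, b}, Ω }.
Pass 1 (2 new):
  {c}  = ᶜ of {a, b}
  {a, c}  = ᶜ of {b}
  (now 6)
Pass 2 (1 new):
  {b, c}  = {c} ∪ {b}
  (now 7)
Pass 3: 1 new —
  {a}  = ᶜ of {b, c}
  (now 8)
Pass 4: already closed under ᶜ and ∪.

Therefore σ(𝒜) = { {}, {a}, {b}, {c}, {a, b}, {a, c}, {b, c}, Ω } (|σ(𝒜)| = 8).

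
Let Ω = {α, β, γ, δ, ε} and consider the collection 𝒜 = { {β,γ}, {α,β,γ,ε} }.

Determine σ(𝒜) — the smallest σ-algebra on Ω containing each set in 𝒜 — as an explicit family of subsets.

σ(𝒜) = { {}, {δ}, {α,ε}, {β,γ}, {α,δ,ε}, {β,γ,δ}, {α,β,γ,ε}, Ω }

Derivation:
Seed the family with 𝒜 together with ∅ and Ω: { {}, {β,γ}, {α,β,γ,ε}, Ω }.
Step 1 (2 new):
  {δ}  = complement {α,β,γ,ε}
  {α,δ,ε}  = complement {β,γ}
  (now 6)
Step 2 adds 1:
  {β,γ,δ}  = {β,γ} ∪ {δ}
  (now 7)
Step 3. New:
  {α,ε}  = complement {β,γ,δ}
  (now 8)
Step 4: stable.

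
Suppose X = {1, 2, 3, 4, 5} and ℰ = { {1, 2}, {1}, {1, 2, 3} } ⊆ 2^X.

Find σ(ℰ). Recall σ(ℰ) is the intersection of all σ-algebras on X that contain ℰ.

σ(ℰ) = { ∅, {1}, {2}, {3}, {1, 2}, {1, 3}, {2, 3}, {4, 5}, {1, 2, 3}, {1, 4, 5}, {2, 4, 5}, {3, 4, 5}, {1, 2, 4, 5}, {1, 3, 4, 5}, {2, 3, 4, 5}, X }

Working:
Start: ℰ ∪ {∅, X} = { ∅, {1}, {1, 2}, {1, 2, 3}, X }.
Iteration 1 (3 new):
  {4, 5}  = ᶜ of {1, 2, 3}
  {3, 4, 5}  = ᶜ of {1, 2}
  {2, 3, 4, 5}  = ᶜ of {1}
  — 8 sets.
Iteration 2: +3 →
  {1, 4, 5}  = {4, 5} ∪ {1}
  {1, 2, 4, 5}  = {4, 5} ∪ {1, 2}
  {1, 3, 4, 5}  = {3, 4, 5} ∪ {1}
  — 11 sets.
Iteration 3 (3 new):
  {2}  = ᶜ of {1, 3, 4, 5}
  {3}  = ᶜ of {1, 2, 4, 5}
  {2, 3}  = ᶜ of {1, 4, 5}
  — 14 sets.
Iteration 4: 2 new —
  {1, 3}  = {3} ∪ {1}
  {2, 4, 5}  = {4, 5} ∪ {2}
  — 16 sets.
Iteration 5: stable.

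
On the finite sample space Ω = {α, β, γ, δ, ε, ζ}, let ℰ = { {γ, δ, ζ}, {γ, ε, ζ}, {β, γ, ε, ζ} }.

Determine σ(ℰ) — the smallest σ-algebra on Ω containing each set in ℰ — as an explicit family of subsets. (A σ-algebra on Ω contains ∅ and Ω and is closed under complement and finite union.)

Initial family (5 sets): { {}, {γ, δ, ζ}, {γ, ε, ζ}, {β, γ, ε, ζ}, Ω }.
Iteration 1 adds 5:
  {α, δ}  = {β, γ, ε, ζ}ᶜ
  {α, β, δ}  = {γ, ε, ζ}ᶜ
  {α, β, ε}  = {γ, δ, ζ}ᶜ
  {γ, δ, ε, ζ}  = {γ, ε, ζ} ∪ {γ, δ, ζ}
  {β, γ, δ, ε, ζ}  = {γ, δ, ζ} ∪ {β, γ, ε, ζ}
  (now 10)
Iteration 2 adds 7:
  {α}  = {β, γ, δ, ε, ζ}ᶜ
  {α, β}  = {γ, δ, ε, ζ}ᶜ
  {α, β, δ, ε}  = {α, β, δ} ∪ {α, β, ε}
  {α, γ, δ, ζ}  = {α, δ} ∪ {γ, δ, ζ}
  {α, β, γ, δ, ζ}  = {α, β, δ} ∪ {γ, δ, ζ}
  {α, β, γ, ε, ζ}  = {α, β, ε} ∪ {γ, ε, ζ}
  {α, γ, δ, ε, ζ}  = {γ, δ, ε, ζ} ∪ {α, δ}
  (now 17)
Iteration 3: 6 new —
  {β}  = {α, γ, δ, ε, ζ}ᶜ
  {δ}  = {α, β, γ, ε, ζ}ᶜ
  {ε}  = {α, β, γ, δ, ζ}ᶜ
  {β, ε}  = {α, γ, δ, ζ}ᶜ
  {γ, ζ}  = {α, β, δ, ε}ᶜ
  {α, γ, ε, ζ}  = {γ, ε, ζ} ∪ {α}
  (now 23)
Iteration 4. New:
  {α, ε}  = {α} ∪ {ε}
  {β, δ}  = {α, γ, ε, ζ}ᶜ
  {δ, ε}  = {ε} ∪ {δ}
  {α, γ, ζ}  = {α} ∪ {γ, ζ}
  {α, δ, ε}  = {ε} ∪ {α, δ}
  {β, γ, ζ}  = {β} ∪ {γ, ζ}
  {β, δ, ε}  = {β, ε} ∪ {δ}
  {α, β, γ, ζ}  = {α, β} ∪ {γ, ζ}
  {β, γ, δ, ζ}  = {β} ∪ {γ, δ, ζ}
  (now 32)
After Iteration 5 the family is unchanged; done.

Hence σ(ℰ) has 32 members: { {}, {α}, {β}, {δ}, {ε}, {α, β}, {α, δ}, {α, ε}, {β, δ}, {β, ε}, {γ, ζ}, {δ, ε}, {α, β, δ}, {α, β, ε}, {α, γ, ζ}, {α, δ, ε}, {β, γ, ζ}, {β, δ, ε}, {γ, δ, ζ}, {γ, ε, ζ}, {α, β, γ, ζ}, {α, β, δ, ε}, {α, γ, δ, ζ}, {α, γ, ε, ζ}, {β, γ, δ, ζ}, {β, γ, ε, ζ}, {γ, δ, ε, ζ}, {α, β, γ, δ, ζ}, {α, β, γ, ε, ζ}, {α, γ, δ, ε, ζ}, {β, γ, δ, ε, ζ}, Ω }.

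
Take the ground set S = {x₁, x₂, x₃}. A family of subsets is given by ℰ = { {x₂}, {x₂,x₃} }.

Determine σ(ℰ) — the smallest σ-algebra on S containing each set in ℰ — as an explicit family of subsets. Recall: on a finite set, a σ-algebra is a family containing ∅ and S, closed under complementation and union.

Begin from { {}, {x₂}, {x₂,x₃}, S } (that is, ℰ plus ∅ and S).
Pass 1. New:
  {x₁}  = S∖{x₂,x₃}
  {x₁,x₃}  = S∖{x₂}
Pass 2: +1 →
  {x₁,x₂}  = {x₂} ∪ {x₁}
Pass 3 (1 new):
  {x₃}  = S∖{x₁,x₂}
Pass 4 adds nothing — fixpoint reached.

σ(ℰ) = { {}, {x₁}, {x₂}, {x₃}, {x₁,x₂}, {x₁,x₃}, {x₂,x₃}, S }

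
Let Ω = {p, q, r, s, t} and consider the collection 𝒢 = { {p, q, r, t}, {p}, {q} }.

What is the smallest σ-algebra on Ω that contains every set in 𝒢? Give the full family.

Take S₀ = 𝒢 ∪ {∅, Ω} = { {}, {p}, {q}, {p, q, r, t}, Ω }.
Iteration 1. New:
  {s}  = ᶜ of {p, q, r, t}
  {p, q}  = {q} ∪ {p}
  {p, r, s, t}  = ᶜ of {q}
  {q, r, s, t}  = ᶜ of {p}
  — 9 sets.
Iteration 2. New:
  {p, s}  = {s} ∪ {p}
  {q, s}  = {q} ∪ {s}
  {p, q, s}  = {p, q} ∪ {s}
  {r, s, t}  = ᶜ of {p, q}
  — 13 sets.
Iteration 3 adds 3:
  {r, t}  = ᶜ of {p, q, s}
  {p, r, t}  = ᶜ of {q, s}
  {q, r, t}  = ᶜ of {p, s}
  — 16 sets.
Iteration 4: already closed under ᶜ and ∪.

|σ(𝒢)| = 16.  σ(𝒢) = { {}, {p}, {q}, {s}, {p, q}, {p, s}, {q, s}, {r, t}, {p, q, s}, {p, r, t}, {q, r, t}, {r, s, t}, {p, q, r, t}, {p, r, s, t}, {q, r, s, t}, Ω }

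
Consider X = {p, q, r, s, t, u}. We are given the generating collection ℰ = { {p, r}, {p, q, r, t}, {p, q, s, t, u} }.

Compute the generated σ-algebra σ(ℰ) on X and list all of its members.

Start: ℰ ∪ {∅, X} = { {}, {p, r}, {p, q, r, t}, {p, q, s, t, u}, X }.
Iteration 1. New:
  {r}  = ᶜ of {p, q, s, t, u}
  {s, u}  = ᶜ of {p, q, r, t}
  {q, s, t, u}  = ᶜ of {p, r}
  (now 8)
Iteration 2 (3 new):
  {r, s, u}  = {r} ∪ {s, u}
  {p, r, s, u}  = {s, u} ∪ {p, r}
  {q, r, s, t, u}  = {r} ∪ {q, s, t, u}
  (now 11)
Iteration 3: 3 new —
  {p}  = ᶜ of {q, r, s, t, u}
  {q, t}  = ᶜ of {p, r, s, u}
  {p, q, t}  = ᶜ of {r, s, u}
  (now 14)
Iteration 4: 2 new —
  {p, s, u}  = {s, u} ∪ {p}
  {q, r, t}  = {r} ∪ {q, t}
  (now 16)
Iteration 5: stable.

|σ(ℰ)| = 16.  σ(ℰ) = { {}, {p}, {r}, {p, r}, {q, t}, {s, u}, {p, q, t}, {p, s, u}, {q, r, t}, {r, s, u}, {p, q, r, t}, {p, r, s, u}, {q, s, t, u}, {p, q, s, t, u}, {q, r, s, t, u}, X }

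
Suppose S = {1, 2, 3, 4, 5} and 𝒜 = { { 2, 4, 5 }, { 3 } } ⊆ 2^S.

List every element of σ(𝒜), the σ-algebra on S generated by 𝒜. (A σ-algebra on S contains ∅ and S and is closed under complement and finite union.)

σ(𝒜) (8 sets): { {}, { 1 }, { 3 }, { 1, 3 }, { 2, 4, 5 }, { 1, 2, 4, 5 }, { 2, 3, 4, 5 }, S }

Trace:
Take S₀ = 𝒜 ∪ {∅, S} = { {}, { 3 }, { 2, 4, 5 }, S }.
Step 1 adds 3:
  { 1, 3 }  = complement { 2, 4, 5 }
  { 1, 2, 4, 5 }  = complement { 3 }
  { 2, 3, 4, 5 }  = { 3 } ∪ { 2, 4, 5 }
  [7 total]
Step 2 adds 1:
  { 1 }  = complement { 2, 3, 4, 5 }
  [8 total]
Step 3: closed — nothing new.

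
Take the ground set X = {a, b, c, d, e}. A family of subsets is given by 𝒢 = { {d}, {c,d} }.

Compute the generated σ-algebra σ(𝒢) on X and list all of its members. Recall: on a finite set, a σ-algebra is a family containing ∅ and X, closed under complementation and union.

Take S₀ = 𝒢 ∪ {∅, X} = { ∅, {d}, {c,d}, X }.
Round 1 (2 new):
  {a,b,e}  = X∖{c,d}
  {a,b,c,e}  = X∖{d}
  — 6 sets.
Round 2 (1 new):
  {a,b,d,e}  = {a,b,e} ∪ {d}
  — 7 sets.
Round 3: 1 new —
  {c}  = X∖{a,b,d,e}
  — 8 sets.
Round 4: already closed under ᶜ and ∪.

|σ(𝒢)| = 8.  σ(𝒢) = { ∅, {c}, {d}, {c,d}, {a,b,e}, {a,b,c,e}, {a,b,d,e}, X }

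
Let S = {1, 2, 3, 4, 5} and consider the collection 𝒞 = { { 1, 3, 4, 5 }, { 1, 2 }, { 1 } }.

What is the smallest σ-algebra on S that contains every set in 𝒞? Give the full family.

Seed the family with 𝒞 together with ∅ and S: { ∅, { 1 }, { 1, 2 }, { 1, 3, 4, 5 }, S }.
Round 1 (3 new):
  { 2 }  = { 1, 3, 4, 5 }ᶜ
  { 3, 4, 5 }  = { 1, 2 }ᶜ
  { 2, 3, 4, 5 }  = { 1 }ᶜ
Round 2: already closed under ᶜ and ∪.

Therefore σ(𝒞) = { ∅, { 1 }, { 2 }, { 1, 2 }, { 3, 4, 5 }, { 1, 3, 4, 5 }, { 2, 3, 4, 5 }, S } (|σ(𝒞)| = 8).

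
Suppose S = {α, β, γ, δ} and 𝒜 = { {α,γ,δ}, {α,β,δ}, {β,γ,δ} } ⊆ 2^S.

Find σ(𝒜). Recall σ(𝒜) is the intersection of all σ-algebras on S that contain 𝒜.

Begin from { {}, {α,β,δ}, {α,γ,δ}, {β,γ,δ}, S } (that is, 𝒜 plus ∅ and S).
Iteration 1. New:
  {α}  = S∖{β,γ,δ}
  {β}  = S∖{α,γ,δ}
  {γ}  = S∖{α,β,δ}
  |family| = 8
Iteration 2: +3 →
  {α,β}  = {β} ∪ {α}
  {α,γ}  = {γ} ∪ {α}
  {β,γ}  = {γ} ∪ {β}
  |family| = 11
Iteration 3: 4 new —
  {α,δ}  = S∖{β,γ}
  {β,δ}  = S∖{α,γ}
  {γ,δ}  = S∖{α,β}
  {α,β,γ}  = {γ} ∪ {α,β}
  |family| = 15
Iteration 4 adds 1:
  {δ}  = S∖{α,β,γ}
  |family| = 16
Iteration 5: stable.

Therefore σ(𝒜) = { {}, {α}, {β}, {γ}, {δ}, {α,β}, {α,γ}, {α,δ}, {β,γ}, {β,δ}, {γ,δ}, {α,β,γ}, {α,β,δ}, {α,γ,δ}, {β,γ,δ}, S } (|σ(𝒜)| = 16).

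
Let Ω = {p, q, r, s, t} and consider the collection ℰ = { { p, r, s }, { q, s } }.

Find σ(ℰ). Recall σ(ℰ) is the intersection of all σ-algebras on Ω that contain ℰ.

Take S₀ = ℰ ∪ {∅, Ω} = { {  }, { q, s }, { p, r, s }, Ω }.
Round 1. New:
  { q, t }  = { p, r, s }ᶜ
  { p, r, t }  = { q, s }ᶜ
  { p, q, r, s }  = { q, s } ∪ { p, r, s }
  — 7 sets.
Round 2: +4 →
  { t }  = { p, q, r, s }ᶜ
  { q, s, t }  = { q, t } ∪ { q, s }
  { p, q, r, t }  = { q, t } ∪ { p, r, t }
  { p, r, s, t }  = { p, r, s } ∪ { p, r, t }
  — 11 sets.
Round 3. New:
  { q }  = { p, r, s, t }ᶜ
  { s }  = { p, q, r, t }ᶜ
  { p, r }  = { q, s, t }ᶜ
  — 14 sets.
Round 4: +2 →
  { s, t }  = { s } ∪ { t }
  { p, q, r }  = { p, r } ∪ { q }
  — 16 sets.
After Round 5 the family is unchanged; done.

Therefore σ(ℰ) = { {  }, { q }, { s }, { t }, { p, r }, { q, s }, { q, t }, { s, t }, { p, q, r }, { p, r, s }, { p, r, t }, { q, s, t }, { p, q, r, s }, { p, q, r, t }, { p, r, s, t }, Ω } (|σ(ℰ)| = 16).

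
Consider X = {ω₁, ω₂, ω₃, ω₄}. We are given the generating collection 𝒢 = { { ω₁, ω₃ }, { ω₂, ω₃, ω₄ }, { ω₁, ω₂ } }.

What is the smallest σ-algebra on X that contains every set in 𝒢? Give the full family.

Take S₀ = 𝒢 ∪ {∅, X} = { ∅, { ω₁, ω₂ }, { ω₁, ω₃ }, { ω₂, ω₃, ω₄ }, X }.
Pass 1: 4 new —
  { ω₁ }  = X∖{ ω₂, ω₃, ω₄ }
  { ω₂, ω₄ }  = X∖{ ω₁, ω₃ }
  { ω₃, ω₄ }  = X∖{ ω₁, ω₂ }
  { ω₁, ω₂, ω₃ }  = { ω₁, ω₂ } ∪ { ω₁, ω₃ }
  |family| = 9
Pass 2 (3 new):
  { ω₄ }  = X∖{ ω₁, ω₂, ω₃ }
  { ω₁, ω₂, ω₄ }  = { ω₁, ω₂ } ∪ { ω₂, ω₄ }
  { ω₁, ω₃, ω₄ }  = { ω₃, ω₄ } ∪ { ω₁, ω₃ }
  |family| = 12
Pass 3 adds 3:
  { ω₂ }  = X∖{ ω₁, ω₃, ω₄ }
  { ω₃ }  = X∖{ ω₁, ω₂, ω₄ }
  { ω₁, ω₄ }  = { ω₄ } ∪ { ω₁ }
  |family| = 15
Pass 4: +1 →
  { ω₂, ω₃ }  = X∖{ ω₁, ω₄ }
  |family| = 16
Pass 5: closed — nothing new.

Hence σ(𝒢) has 16 members: { ∅, { ω₁ }, { ω₂ }, { ω₃ }, { ω₄ }, { ω₁, ω₂ }, { ω₁, ω₃ }, { ω₁, ω₄ }, { ω₂, ω₃ }, { ω₂, ω₄ }, { ω₃, ω₄ }, { ω₁, ω₂, ω₃ }, { ω₁, ω₂, ω₄ }, { ω₁, ω₃, ω₄ }, { ω₂, ω₃, ω₄ }, X }.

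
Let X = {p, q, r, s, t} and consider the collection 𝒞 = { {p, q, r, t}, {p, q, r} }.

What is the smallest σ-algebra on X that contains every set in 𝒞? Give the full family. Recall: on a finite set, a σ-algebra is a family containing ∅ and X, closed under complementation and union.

|σ(𝒞)| = 8.  σ(𝒞) = { {}, {s}, {t}, {s, t}, {p, q, r}, {p, q, r, s}, {p, q, r, t}, X }

Check:
Begin from { {}, {p, q, r}, {p, q, r, t}, X } (that is, 𝒞 plus ∅ and X).
Pass 1: 2 new —
  {s}  = X∖{p, q, r, t}
  {s, t}  = X∖{p, q, r}
  [6 total]
Pass 2. New:
  {p, q, r, s}  = {p, q, r} ∪ {s}
  [7 total]
Pass 3 adds 1:
  {t}  = X∖{p, q, r, s}
  [8 total]
Pass 4: already closed under ᶜ and ∪.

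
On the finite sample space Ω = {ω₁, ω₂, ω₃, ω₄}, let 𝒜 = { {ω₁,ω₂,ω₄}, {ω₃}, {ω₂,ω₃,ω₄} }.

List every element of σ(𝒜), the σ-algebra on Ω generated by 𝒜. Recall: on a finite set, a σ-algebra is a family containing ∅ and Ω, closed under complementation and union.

|σ(𝒜)| = 8.  σ(𝒜) = { {}, {ω₁}, {ω₃}, {ω₁,ω₃}, {ω₂,ω₄}, {ω₁,ω₂,ω₄}, {ω₂,ω₃,ω₄}, Ω }

Derivation:
Begin from { {}, {ω₃}, {ω₁,ω₂,ω₄}, {ω₂,ω₃,ω₄}, Ω } (that is, 𝒜 plus ∅ and Ω).
Iteration 1 (1 new):
  {ω₁}  = ᶜ of {ω₂,ω₃,ω₄}
  [6 total]
Iteration 2: 1 new —
  {ω₁,ω₃}  = {ω₃} ∪ {ω₁}
  [7 total]
Iteration 3. New:
  {ω₂,ω₄}  = ᶜ of {ω₁,ω₃}
  [8 total]
Iteration 4: closed — nothing new.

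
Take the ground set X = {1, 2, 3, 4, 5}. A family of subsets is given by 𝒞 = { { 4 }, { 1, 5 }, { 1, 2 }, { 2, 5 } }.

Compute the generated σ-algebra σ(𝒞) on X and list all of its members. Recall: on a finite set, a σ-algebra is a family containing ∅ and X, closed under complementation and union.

Seed the family with 𝒞 together with ∅ and X: { {  }, { 4 }, { 1, 2 }, { 1, 5 }, { 2, 5 }, X }.
Iteration 1: +8 →
  { 1, 2, 4 }  = { 1, 2 } ∪ { 4 }
  { 1, 2, 5 }  = { 2, 5 } ∪ { 1, 2 }
  { 1, 3, 4 }  = ᶜ of { 2, 5 }
  { 1, 4, 5 }  = { 1, 5 } ∪ { 4 }
  { 2, 3, 4 }  = ᶜ of { 1, 5 }
  { 2, 4, 5 }  = { 2, 5 } ∪ { 4 }
  { 3, 4, 5 }  = ᶜ of { 1, 2 }
  { 1, 2, 3, 5 }  = ᶜ of { 4 }
  |family| = 14
Iteration 2. New:
  { 1, 3 }  = ᶜ of { 2, 4, 5 }
  { 2, 3 }  = ᶜ of { 1, 4, 5 }
  { 3, 4 }  = ᶜ of { 1, 2, 5 }
  { 3, 5 }  = ᶜ of { 1, 2, 4 }
  { 1, 2, 3, 4 }  = { 1, 2 } ∪ { 1, 3, 4 }
  { 1, 2, 4, 5 }  = { 1, 4, 5 } ∪ { 2, 5 }
  { 1, 3, 4, 5 }  = { 1, 4, 5 } ∪ { 3, 4, 5 }
  { 2, 3, 4, 5 }  = { 2, 5 } ∪ { 3, 4, 5 }
  |family| = 22
Iteration 3 adds 7:
  { 1 }  = ᶜ of { 2, 3, 4, 5 }
  { 2 }  = ᶜ of { 1, 3, 4, 5 }
  { 3 }  = ᶜ of { 1, 2, 4, 5 }
  { 5 }  = ᶜ of { 1, 2, 3, 4 }
  { 1, 2, 3 }  = { 1, 3 } ∪ { 1, 2 }
  { 1, 3, 5 }  = { 1, 3 } ∪ { 1, 5 }
  { 2, 3, 5 }  = { 2, 5 } ∪ { 3, 5 }
  |family| = 29
Iteration 4 adds 3:
  { 1, 4 }  = ᶜ of { 2, 3, 5 }
  { 2, 4 }  = ᶜ of { 1, 3, 5 }
  { 4, 5 }  = ᶜ of { 1, 2, 3 }
  |family| = 32
Iteration 5: already closed under ᶜ and ∪.

Therefore σ(𝒞) = { {  }, { 1 }, { 2 }, { 3 }, { 4 }, { 5 }, { 1, 2 }, { 1, 3 }, { 1, 4 }, { 1, 5 }, { 2, 3 }, { 2, 4 }, { 2, 5 }, { 3, 4 }, { 3, 5 }, { 4, 5 }, { 1, 2, 3 }, { 1, 2, 4 }, { 1, 2, 5 }, { 1, 3, 4 }, { 1, 3, 5 }, { 1, 4, 5 }, { 2, 3, 4 }, { 2, 3, 5 }, { 2, 4, 5 }, { 3, 4, 5 }, { 1, 2, 3, 4 }, { 1, 2, 3, 5 }, { 1, 2, 4, 5 }, { 1, 3, 4, 5 }, { 2, 3, 4, 5 }, X } (|σ(𝒞)| = 32).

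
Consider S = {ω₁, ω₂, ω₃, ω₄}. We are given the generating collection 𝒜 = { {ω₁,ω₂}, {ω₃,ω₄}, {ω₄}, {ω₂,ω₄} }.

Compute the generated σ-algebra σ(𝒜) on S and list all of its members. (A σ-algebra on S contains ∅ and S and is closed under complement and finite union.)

Take S₀ = 𝒜 ∪ {∅, S} = { ∅, {ω₄}, {ω₁,ω₂}, {ω₂,ω₄}, {ω₃,ω₄}, S }.
Round 1 (4 new):
  {ω₁,ω₃}  = ᶜ of {ω₂,ω₄}
  {ω₁,ω₂,ω₃}  = ᶜ of {ω₄}
  {ω₁,ω₂,ω₄}  = {ω₁,ω₂} ∪ {ω₄}
  {ω₂,ω₃,ω₄}  = {ω₃,ω₄} ∪ {ω₂,ω₄}
Round 2 adds 3:
  {ω₁}  = ᶜ of {ω₂,ω₃,ω₄}
  {ω₃}  = ᶜ of {ω₁,ω₂,ω₄}
  {ω₁,ω₃,ω₄}  = {ω₃,ω₄} ∪ {ω₁,ω₃}
Round 3. New:
  {ω₂}  = ᶜ of {ω₁,ω₃,ω₄}
  {ω₁,ω₄}  = {ω₄} ∪ {ω₁}
Round 4 adds 1:
  {ω₂,ω₃}  = ᶜ of {ω₁,ω₄}
Round 5: stable.

|σ(𝒜)| = 16.  σ(𝒜) = { ∅, {ω₁}, {ω₂}, {ω₃}, {ω₄}, {ω₁,ω₂}, {ω₁,ω₃}, {ω₁,ω₄}, {ω₂,ω₃}, {ω₂,ω₄}, {ω₃,ω₄}, {ω₁,ω₂,ω₃}, {ω₁,ω₂,ω₄}, {ω₁,ω₃,ω₄}, {ω₂,ω₃,ω₄}, S }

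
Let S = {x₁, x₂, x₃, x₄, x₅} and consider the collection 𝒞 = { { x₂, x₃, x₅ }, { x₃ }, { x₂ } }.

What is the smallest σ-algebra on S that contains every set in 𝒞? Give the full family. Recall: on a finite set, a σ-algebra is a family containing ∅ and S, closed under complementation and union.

Take S₀ = 𝒞 ∪ {∅, S} = { ∅, { x₂ }, { x₃ }, { x₂, x₃, x₅ }, S }.
Pass 1 (4 new):
  { x₁, x₄ }  = complement { x₂, x₃, x₅ }
  { x₂, x₃ }  = { x₃ } ∪ { x₂ }
  { x₁, x₂, x₄, x₅ }  = complement { x₃ }
  { x₁, x₃, x₄, x₅ }  = complement { x₂ }
Pass 2: +4 →
  { x₁, x₂, x₄ }  = { x₂ } ∪ { x₁, x₄ }
  { x₁, x₃, x₄ }  = { x₃ } ∪ { x₁, x₄ }
  { x₁, x₄, x₅ }  = complement { x₂, x₃ }
  { x₁, x₂, x₃, x₄ }  = { x₁, x₄ } ∪ { x₂, x₃ }
Pass 3: 3 new —
  { x₅ }  = complement { x₁, x₂, x₃, x₄ }
  { x₂, x₅ }  = complement { x₁, x₃, x₄ }
  { x₃, x₅ }  = complement { x₁, x₂, x₄ }
After Pass 4 the family is unchanged; done.

σ(𝒞) = { ∅, { x₂ }, { x₃ }, { x₅ }, { x₁, x₄ }, { x₂, x₃ }, { x₂, x₅ }, { x₃, x₅ }, { x₁, x₂, x₄ }, { x₁, x₃, x₄ }, { x₁, x₄, x₅ }, { x₂, x₃, x₅ }, { x₁, x₂, x₃, x₄ }, { x₁, x₂, x₄, x₅ }, { x₁, x₃, x₄, x₅ }, S }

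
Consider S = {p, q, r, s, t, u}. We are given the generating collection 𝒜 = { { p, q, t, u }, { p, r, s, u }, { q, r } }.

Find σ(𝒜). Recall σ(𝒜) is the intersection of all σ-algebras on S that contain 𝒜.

σ(𝒜) = { {  }, { q }, { r }, { s }, { t }, { p, u }, { q, r }, { q, s }, { q, t }, { r, s }, { r, t }, { s, t }, { p, q, u }, { p, r, u }, { p, s, u }, { p, t, u }, { q, r, s }, { q, r, t }, { q, s, t }, { r, s, t }, { p, q, r, u }, { p, q, s, u }, { p, q, t, u }, { p, r, s, u }, { p, r, t, u }, { p, s, t, u }, { q, r, s, t }, { p, q, r, s, u }, { p, q, r, t, u }, { p, q, s, t, u }, { p, r, s, t, u }, S }

Check:
Seed the family with 𝒜 together with ∅ and S: { {  }, { q, r }, { p, q, t, u }, { p, r, s, u }, S }.
Iteration 1: 5 new —
  { q, t }  = ᶜ of { p, r, s, u }
  { r, s }  = ᶜ of { p, q, t, u }
  { p, s, t, u }  = ᶜ of { q, r }
  { p, q, r, s, u }  = { q, r } ∪ { p, r, s, u }
  { p, q, r, t, u }  = { q, r } ∪ { p, q, t, u }
  [10 total]
Iteration 2 (7 new):
  { s }  = ᶜ of { p, q, r, t, u }
  { t }  = ᶜ of { p, q, r, s, u }
  { q, r, s }  = { r, s } ∪ { q, r }
  { q, r, t }  = { q, t } ∪ { q, r }
  { q, r, s, t }  = { q, t } ∪ { r, s }
  { p, q, s, t, u }  = { q, t } ∪ { p, s, t, u }
  { p, r, s, t, u }  = { r, s } ∪ { p, s, t, u }
  [17 total]
Iteration 3 adds 8:
  { q }  = ᶜ of { p, r, s, t, u }
  { r }  = ᶜ of { p, q, s, t, u }
  { p, u }  = ᶜ of { q, r, s, t }
  { s, t }  = { s } ∪ { t }
  { p, s, u }  = ᶜ of { q, r, t }
  { p, t, u }  = ᶜ of { q, r, s }
  { q, s, t }  = { q, t } ∪ { s }
  { r, s, t }  = { r, s } ∪ { t }
  [25 total]
Iteration 4: +7 →
  { q, s }  = { q } ∪ { s }
  { r, t }  = { t } ∪ { r }
  { p, q, u }  = ᶜ of { r, s, t }
  { p, r, u }  = ᶜ of { q, s, t }
  { p, q, r, u }  = ᶜ of { s, t }
  { p, q, s, u }  = { q } ∪ { p, s, u }
  { p, r, t, u }  = { r } ∪ { p, t, u }
  [32 total]
Iteration 5: already closed under ᶜ and ∪.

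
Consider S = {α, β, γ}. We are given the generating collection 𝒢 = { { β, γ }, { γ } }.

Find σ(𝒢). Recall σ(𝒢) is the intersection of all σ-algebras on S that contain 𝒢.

Take S₀ = 𝒢 ∪ {∅, S} = { {  }, { γ }, { β, γ }, S }.
Round 1 adds 2:
  { α }  = complement { β, γ }
  { α, β }  = complement { γ }
Round 2 (1 new):
  { α, γ }  = { γ } ∪ { α }
Round 3. New:
  { β }  = complement { α, γ }
Round 4: closed — nothing new.

σ(𝒢) = { {  }, { α }, { β }, { γ }, { α, β }, { α, γ }, { β, γ }, S }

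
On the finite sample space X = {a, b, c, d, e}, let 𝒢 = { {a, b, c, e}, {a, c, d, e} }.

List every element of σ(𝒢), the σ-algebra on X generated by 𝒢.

σ(𝒢) (8 sets): { {}, {b}, {d}, {b, d}, {a, c, e}, {a, b, c, e}, {a, c, d, e}, X }

Working:
Seed the family with 𝒢 together with ∅ and X: { {}, {a, b, c, e}, {a, c, d, e}, X }.
Round 1: 2 new —
  {b}  = X∖{a, c, d, e}
  {d}  = X∖{a, b, c, e}
  — 6 sets.
Round 2 (1 new):
  {b, d}  = {d} ∪ {b}
  — 7 sets.
Round 3 adds 1:
  {a, c, e}  = X∖{b, d}
  — 8 sets.
Round 4: stable.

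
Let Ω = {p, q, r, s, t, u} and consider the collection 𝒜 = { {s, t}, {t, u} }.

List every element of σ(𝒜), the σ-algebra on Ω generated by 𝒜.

Begin from { ∅, {s, t}, {t, u}, Ω } (that is, 𝒜 plus ∅ and Ω).
Pass 1: +3 →
  {s, t, u}  = {s, t} ∪ {t, u}
  {p, q, r, s}  = complement {t, u}
  {p, q, r, u}  = complement {s, t}
  [7 total]
Pass 2: +4 →
  {p, q, r}  = complement {s, t, u}
  {p, q, r, s, t}  = {s, t} ∪ {p, q, r, s}
  {p, q, r, s, u}  = {p, q, r, s} ∪ {p, q, r, u}
  {p, q, r, t, u}  = {t, u} ∪ {p, q, r, u}
  [11 total]
Pass 3 adds 3:
  {s}  = complement {p, q, r, t, u}
  {t}  = complement {p, q, r, s, u}
  {u}  = complement {p, q, r, s, t}
  [14 total]
Pass 4: 2 new —
  {s, u}  = {s} ∪ {u}
  {p, q, r, t}  = {p, q, r} ∪ {t}
  [16 total]
Pass 5: already closed under ᶜ and ∪.

|σ(𝒜)| = 16.  σ(𝒜) = { ∅, {s}, {t}, {u}, {s, t}, {s, u}, {t, u}, {p, q, r}, {s, t, u}, {p, q, r, s}, {p, q, r, t}, {p, q, r, u}, {p, q, r, s, t}, {p, q, r, s, u}, {p, q, r, t, u}, Ω }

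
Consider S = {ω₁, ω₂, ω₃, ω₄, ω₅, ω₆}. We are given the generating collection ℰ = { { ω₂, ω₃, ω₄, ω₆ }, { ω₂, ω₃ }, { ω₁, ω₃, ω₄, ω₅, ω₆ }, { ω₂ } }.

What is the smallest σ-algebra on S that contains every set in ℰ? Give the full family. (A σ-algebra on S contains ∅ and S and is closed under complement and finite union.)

Initial family (6 sets): { {}, { ω₂ }, { ω₂, ω₃ }, { ω₂, ω₃, ω₄, ω₆ }, { ω₁, ω₃, ω₄, ω₅, ω₆ }, S }.
Step 1: +2 →
  { ω₁, ω₅ }  = S∖{ ω₂, ω₃, ω₄, ω₆ }
  { ω₁, ω₄, ω₅, ω₆ }  = S∖{ ω₂, ω₃ }
Step 2: +3 →
  { ω₁, ω₂, ω₅ }  = { ω₂ } ∪ { ω₁, ω₅ }
  { ω₁, ω₂, ω₃, ω₅ }  = { ω₂, ω₃ } ∪ { ω₁, ω₅ }
  { ω₁, ω₂, ω₄, ω₅, ω₆ }  = { ω₁, ω₄, ω₅, ω₆ } ∪ { ω₂ }
Step 3 (3 new):
  { ω₃ }  = S∖{ ω₁, ω₂, ω₄, ω₅, ω₆ }
  { ω₄, ω₆ }  = S∖{ ω₁, ω₂, ω₃, ω₅ }
  { ω₃, ω₄, ω₆ }  = S∖{ ω₁, ω₂, ω₅ }
Step 4 adds 2:
  { ω₁, ω₃, ω₅ }  = { ω₃ } ∪ { ω₁, ω₅ }
  { ω₂, ω₄, ω₆ }  = { ω₂ } ∪ { ω₄, ω₆ }
After Step 5 the family is unchanged; done.

Hence σ(ℰ) has 16 members: { {}, { ω₂ }, { ω₃ }, { ω₁, ω₅ }, { ω₂, ω₃ }, { ω₄, ω₆ }, { ω₁, ω₂, ω₅ }, { ω₁, ω₃, ω₅ }, { ω₂, ω₄, ω₆ }, { ω₃, ω₄, ω₆ }, { ω₁, ω₂, ω₃, ω₅ }, { ω₁, ω₄, ω₅, ω₆ }, { ω₂, ω₃, ω₄, ω₆ }, { ω₁, ω₂, ω₄, ω₅, ω₆ }, { ω₁, ω₃, ω₄, ω₅, ω₆ }, S }.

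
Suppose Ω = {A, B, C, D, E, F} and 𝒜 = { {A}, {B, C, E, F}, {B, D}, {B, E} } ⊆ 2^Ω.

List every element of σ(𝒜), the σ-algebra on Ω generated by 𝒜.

Take S₀ = 𝒜 ∪ {∅, Ω} = { {}, {A}, {B, D}, {B, E}, {B, C, E, F}, Ω }.
Round 1: 8 new —
  {A, D}  = Ω∖{B, C, E, F}
  {A, B, D}  = {B, D} ∪ {A}
  {A, B, E}  = {B, E} ∪ {A}
  {B, D, E}  = {B, E} ∪ {B, D}
  {A, C, D, F}  = Ω∖{B, E}
  {A, C, E, F}  = Ω∖{B, D}
  {A, B, C, E, F}  = {B, C, E, F} ∪ {A}
  {B, C, D, E, F}  = Ω∖{A}
  — 14 sets.
Round 2 adds 7:
  {D}  = Ω∖{A, B, C, E, F}
  {A, C, F}  = Ω∖{B, D, E}
  {C, D, F}  = Ω∖{A, B, E}
  {C, E, F}  = Ω∖{A, B, D}
  {A, B, D, E}  = {B, E} ∪ {A, B, D}
  {A, B, C, D, F}  = {A, B, D} ∪ {A, C, D, F}
  {A, C, D, E, F}  = {A, C, E, F} ∪ {A, D}
  — 21 sets.
Round 3. New:
  {B}  = Ω∖{A, C, D, E, F}
  {E}  = Ω∖{A, B, C, D, F}
  {C, F}  = Ω∖{A, B, D, E}
  {B, C, D, F}  = {C, D, F} ∪ {B, D}
  {C, D, E, F}  = {C, D, F} ∪ {C, E, F}
  — 26 sets.
Round 4: +6 →
  {A, B}  = Ω∖{C, D, E, F}
  {A, E}  = Ω∖{B, C, D, F}
  {D, E}  = {E} ∪ {D}
  {A, D, E}  = {E} ∪ {A, D}
  {B, C, F}  = {B} ∪ {C, F}
  {A, B, C, F}  = {A, C, F} ∪ {B}
  — 32 sets.
Round 5: closed — nothing new.

Therefore σ(𝒜) = { {}, {A}, {B}, {D}, {E}, {A, B}, {A, D}, {A, E}, {B, D}, {B, E}, {C, F}, {D, E}, {A, B, D}, {A, B, E}, {A, C, F}, {A, D, E}, {B, C, F}, {B, D, E}, {C, D, F}, {C, E, F}, {A, B, C, F}, {A, B, D, E}, {A, C, D, F}, {A, C, E, F}, {B, C, D, F}, {B, C, E, F}, {C, D, E, F}, {A, B, C, D, F}, {A, B, C, E, F}, {A, C, D, E, F}, {B, C, D, E, F}, Ω } (|σ(𝒜)| = 32).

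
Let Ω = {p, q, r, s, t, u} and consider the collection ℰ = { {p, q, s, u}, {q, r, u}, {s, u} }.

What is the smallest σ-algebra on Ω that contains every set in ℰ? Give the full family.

|σ(ℰ)| = 64.  σ(ℰ) = { {}, {p}, {q}, {r}, {s}, {t}, {u}, {p, q}, {p, r}, {p, s}, {p, t}, {p, u}, {q, r}, {q, s}, {q, t}, {q, u}, {r, s}, {r, t}, {r, u}, {s, t}, {s, u}, {t, u}, {p, q, r}, {p, q, s}, {p, q, t}, {p, q, u}, {p, r, s}, {p, r, t}, {p, r, u}, {p, s, t}, {p, s, u}, {p, t, u}, {q, r, s}, {q, r, t}, {q, r, u}, {q, s, t}, {q, s, u}, {q, t, u}, {r, s, t}, {r, s, u}, {r, t, u}, {s, t, u}, {p, q, r, s}, {p, q, r, t}, {p, q, r, u}, {p, q, s, t}, {p, q, s, u}, {p, q, t, u}, {p, r, s, t}, {p, r, s, u}, {p, r, t, u}, {p, s, t, u}, {q, r, s, t}, {q, r, s, u}, {q, r, t, u}, {q, s, t, u}, {r, s, t, u}, {p, q, r, s, t}, {p, q, r, s, u}, {p, q, r, t, u}, {p, q, s, t, u}, {p, r, s, t, u}, {q, r, s, t, u}, Ω }

Check:
Initial family (5 sets): { {}, {s, u}, {q, r, u}, {p, q, s, u}, Ω }.
Round 1. New:
  {r, t}  = ᶜ of {p, q, s, u}
  {p, s, t}  = ᶜ of {q, r, u}
  {p, q, r, t}  = ᶜ of {s, u}
  {q, r, s, u}  = {q, r, u} ∪ {s, u}
  {p, q, r, s, u}  = {p, q, s, u} ∪ {q, r, u}
  (now 10)
Round 2: 10 new —
  {t}  = ᶜ of {p, q, r, s, u}
  {p, t}  = ᶜ of {q, r, s, u}
  {p, r, s, t}  = {p, s, t} ∪ {r, t}
  {p, s, t, u}  = {p, s, t} ∪ {s, u}
  {q, r, t, u}  = {q, r, u} ∪ {r, t}
  {r, s, t, u}  = {r, t} ∪ {s, u}
  {p, q, r, s, t}  = {p, s, t} ∪ {p, q, r, t}
  {p, q, r, t, u}  = {q, r, u} ∪ {p, q, r, t}
  {p, q, s, t, u}  = {p, s, t} ∪ {p, q, s, u}
  {q, r, s, t, u}  = {q, r, s, u} ∪ {r, t}
  (now 20)
Round 3: +11 →
  {p}  = ᶜ of {q, r, s, t, u}
  {r}  = ᶜ of {p, q, s, t, u}
  {s}  = ᶜ of {p, q, r, t, u}
  {u}  = ᶜ of {p, q, r, s, t}
  {p, q}  = ᶜ of {r, s, t, u}
  {p, s}  = ᶜ of {q, r, t, u}
  {q, r}  = ᶜ of {p, s, t, u}
  {q, u}  = ᶜ of {p, r, s, t}
  {p, r, t}  = {p, t} ∪ {r, t}
  {s, t, u}  = {s, u} ∪ {t}
  {p, r, s, t, u}  = {p, s, t, u} ∪ {p, r, s, t}
  (now 31)
Round 4. New:
  {q}  = ᶜ of {p, r, s, t, u}
  {p, r}  = {p} ∪ {r}
  {p, u}  = {p} ∪ {u}
  {r, s}  = {r} ∪ {s}
  {r, u}  = {u} ∪ {r}
  {s, t}  = {t} ∪ {s}
  {t, u}  = {u} ∪ {t}
  {p, q, r}  = ᶜ of {s, t, u}
  {p, q, s}  = {p, q} ∪ {p, s}
  {p, q, t}  = {p, q} ∪ {t}
  {p, q, u}  = {p, q} ∪ {q, u}
  {p, r, s}  = {r} ∪ {p, s}
  {p, s, u}  = {p} ∪ {s, u}
  {p, t, u}  = {u} ∪ {p, t}
  {q, r, s}  = {q, r} ∪ {s}
  {q, r, t}  = {t} ∪ {q, r}
  {q, s, u}  = ᶜ of {p, r, t}
  {q, t, u}  = {q, u} ∪ {t}
  {r, s, t}  = {r, t} ∪ {s}
  {r, s, u}  = {r} ∪ {s, u}
  {r, t, u}  = {u} ∪ {r, t}
  {p, q, r, s}  = {q, r} ∪ {p, s}
  {p, q, r, u}  = {p, q} ∪ {q, r, u}
  {p, q, s, t}  = {p, s, t} ∪ {p, q}
  {p, q, t, u}  = {q, u} ∪ {p, t}
  {p, r, t, u}  = {p, r, t} ∪ {u}
  {q, s, t, u}  = {q, u} ∪ {s, t, u}
  (now 58)
Round 5: +6 →
  {q, s}  = ᶜ of {p, r, t, u}
  {q, t}  = {q} ∪ {t}
  {p, r, u}  = {p, u} ∪ {p, r}
  {q, s, t}  = {q} ∪ {s, t}
  {p, r, s, u}  = {r, s} ∪ {p, u}
  {q, r, s, t}  = ᶜ of {p, u}
  (now 64)
Round 6: no new sets; the family is a σ-algebra.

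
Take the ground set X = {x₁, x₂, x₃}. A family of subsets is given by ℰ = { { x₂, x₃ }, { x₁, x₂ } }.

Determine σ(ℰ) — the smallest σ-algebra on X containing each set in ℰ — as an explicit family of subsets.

σ(ℰ) = { {  }, { x₁ }, { x₂ }, { x₃ }, { x₁, x₂ }, { x₁, x₃ }, { x₂, x₃ }, X }

Trace:
Initial family (4 sets): { {  }, { x₁, x₂ }, { x₂, x₃ }, X }.
Iteration 1: 2 new —
  { x₁ }  = { x₂, x₃ }ᶜ
  { x₃ }  = { x₁, x₂ }ᶜ
  (now 6)
Iteration 2: 1 new —
  { x₁, x₃ }  = { x₃ } ∪ { x₁ }
  (now 7)
Iteration 3 adds 1:
  { x₂ }  = { x₁, x₃ }ᶜ
  (now 8)
Iteration 4: no new sets; the family is a σ-algebra.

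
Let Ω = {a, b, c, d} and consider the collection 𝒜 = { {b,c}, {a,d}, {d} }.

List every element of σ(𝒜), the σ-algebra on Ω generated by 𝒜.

Start: 𝒜 ∪ {∅, Ω} = { {}, {d}, {a,d}, {b,c}, Ω }.
Round 1. New:
  {a,b,c}  = {d}ᶜ
  {b,c,d}  = {b,c} ∪ {d}
Round 2: 1 new —
  {a}  = {b,c,d}ᶜ
Round 3: closed — nothing new.

Therefore σ(𝒜) = { {}, {a}, {d}, {a,d}, {b,c}, {a,b,c}, {b,c,d}, Ω } (|σ(𝒜)| = 8).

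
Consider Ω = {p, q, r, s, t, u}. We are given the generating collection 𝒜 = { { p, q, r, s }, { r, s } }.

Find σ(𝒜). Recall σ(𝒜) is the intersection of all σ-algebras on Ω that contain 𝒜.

Take S₀ = 𝒜 ∪ {∅, Ω} = { {}, { r, s }, { p, q, r, s }, Ω }.
Step 1 (2 new):
  { t, u }  = Ω∖{ p, q, r, s }
  { p, q, t, u }  = Ω∖{ r, s }
Step 2 (1 new):
  { r, s, t, u }  = { r, s } ∪ { t, u }
Step 3. New:
  { p, q }  = Ω∖{ r, s, t, u }
After Step 4 the family is unchanged; done.

Therefore σ(𝒜) = { {}, { p, q }, { r, s }, { t, u }, { p, q, r, s }, { p, q, t, u }, { r, s, t, u }, Ω } (|σ(𝒜)| = 8).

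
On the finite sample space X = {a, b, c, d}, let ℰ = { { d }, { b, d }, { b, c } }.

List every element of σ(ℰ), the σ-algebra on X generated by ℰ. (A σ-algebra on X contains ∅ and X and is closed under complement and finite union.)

σ(ℰ) = { {  }, { a }, { b }, { c }, { d }, { a, b }, { a, c }, { a, d }, { b, c }, { b, d }, { c, d }, { a, b, c }, { a, b, d }, { a, c, d }, { b, c, d }, X }

Trace:
Begin from { {  }, { d }, { b, c }, { b, d }, X } (that is, ℰ plus ∅ and X).
Round 1 adds 4:
  { a, c }  = complement { b, d }
  { a, d }  = complement { b, c }
  { a, b, c }  = complement { d }
  { b, c, d }  = { b, c } ∪ { d }
  — 9 sets.
Round 2 adds 3:
  { a }  = complement { b, c, d }
  { a, b, d }  = { a, d } ∪ { b, d }
  { a, c, d }  = { a, d } ∪ { a, c }
  — 12 sets.
Round 3: +2 →
  { b }  = complement { a, c, d }
  { c }  = complement { a, b, d }
  — 14 sets.
Round 4: +2 →
  { a, b }  = { b } ∪ { a }
  { c, d }  = { c } ∪ { d }
  — 16 sets.
Round 5: already closed under ᶜ and ∪.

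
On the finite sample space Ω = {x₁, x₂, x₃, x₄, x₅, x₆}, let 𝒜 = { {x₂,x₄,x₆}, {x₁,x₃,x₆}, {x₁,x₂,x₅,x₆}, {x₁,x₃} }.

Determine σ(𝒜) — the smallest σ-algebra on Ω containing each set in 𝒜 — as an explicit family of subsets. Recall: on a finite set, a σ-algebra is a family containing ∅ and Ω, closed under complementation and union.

σ(𝒜) (64 sets): { {}, {x₁}, {x₂}, {x₃}, {x₄}, {x₅}, {x₆}, {x₁,x₂}, {x₁,x₃}, {x₁,x₄}, {x₁,x₅}, {x₁,x₆}, {x₂,x₃}, {x₂,x₄}, {x₂,x₅}, {x₂,x₆}, {x₃,x₄}, {x₃,x₅}, {x₃,x₆}, {x₄,x₅}, {x₄,x₆}, {x₅,x₆}, {x₁,x₂,x₃}, {x₁,x₂,x₄}, {x₁,x₂,x₅}, {x₁,x₂,x₆}, {x₁,x₃,x₄}, {x₁,x₃,x₅}, {x₁,x₃,x₆}, {x₁,x₄,x₅}, {x₁,x₄,x₆}, {x₁,x₅,x₆}, {x₂,x₃,x₄}, {x₂,x₃,x₅}, {x₂,x₃,x₆}, {x₂,x₄,x₅}, {x₂,x₄,x₆}, {x₂,x₅,x₆}, {x₃,x₄,x₅}, {x₃,x₄,x₆}, {x₃,x₅,x₆}, {x₄,x₅,x₆}, {x₁,x₂,x₃,x₄}, {x₁,x₂,x₃,x₅}, {x₁,x₂,x₃,x₆}, {x₁,x₂,x₄,x₅}, {x₁,x₂,x₄,x₆}, {x₁,x₂,x₅,x₆}, {x₁,x₃,x₄,x₅}, {x₁,x₃,x₄,x₆}, {x₁,x₃,x₅,x₆}, {x₁,x₄,x₅,x₆}, {x₂,x₃,x₄,x₅}, {x₂,x₃,x₄,x₆}, {x₂,x₃,x₅,x₆}, {x₂,x₄,x₅,x₆}, {x₃,x₄,x₅,x₆}, {x₁,x₂,x₃,x₄,x₅}, {x₁,x₂,x₃,x₄,x₆}, {x₁,x₂,x₃,x₅,x₆}, {x₁,x₂,x₄,x₅,x₆}, {x₁,x₃,x₄,x₅,x₆}, {x₂,x₃,x₄,x₅,x₆}, Ω }

Derivation:
Start: 𝒜 ∪ {∅, Ω} = { {}, {x₁,x₃}, {x₁,x₃,x₆}, {x₂,x₄,x₆}, {x₁,x₂,x₅,x₆}, Ω }.
Iteration 1. New:
  {x₃,x₄}  = Ω∖{x₁,x₂,x₅,x₆}
  {x₁,x₃,x₅}  = Ω∖{x₂,x₄,x₆}
  {x₂,x₄,x₅}  = Ω∖{x₁,x₃,x₆}
  {x₂,x₄,x₅,x₆}  = Ω∖{x₁,x₃}
  {x₁,x₂,x₃,x₄,x₆}  = {x₂,x₄,x₆} ∪ {x₁,x₃}
  {x₁,x₂,x₃,x₅,x₆}  = {x₁,x₃} ∪ {x₁,x₂,x₅,x₆}
  {x₁,x₂,x₄,x₅,x₆}  = {x₂,x₄,x₆} ∪ {x₁,x₂,x₅,x₆}
Iteration 2. New:
  {x₃}  = Ω∖{x₁,x₂,x₄,x₅,x₆}
  {x₄}  = Ω∖{x₁,x₂,x₃,x₅,x₆}
  {x₅}  = Ω∖{x₁,x₂,x₃,x₄,x₆}
  {x₁,x₃,x₄}  = {x₃,x₄} ∪ {x₁,x₃}
  {x₁,x₃,x₄,x₅}  = {x₃,x₄} ∪ {x₁,x₃,x₅}
  {x₁,x₃,x₄,x₆}  = {x₃,x₄} ∪ {x₁,x₃,x₆}
  {x₁,x₃,x₅,x₆}  = {x₁,x₃,x₆} ∪ {x₁,x₃,x₅}
  {x₂,x₃,x₄,x₅}  = {x₃,x₄} ∪ {x₂,x₄,x₅}
  {x₂,x₃,x₄,x₆}  = {x₂,x₄,x₆} ∪ {x₃,x₄}
  {x₁,x₂,x₃,x₄,x₅}  = {x₁,x₃,x₅} ∪ {x₂,x₄,x₅}
  {x₂,x₃,x₄,x₅,x₆}  = {x₃,x₄} ∪ {x₂,x₄,x₅,x₆}
Iteration 3 adds 12:
  {x₁}  = Ω∖{x₂,x₃,x₄,x₅,x₆}
  {x₆}  = Ω∖{x₁,x₂,x₃,x₄,x₅}
  {x₁,x₅}  = Ω∖{x₂,x₃,x₄,x₆}
  {x₁,x₆}  = Ω∖{x₂,x₃,x₄,x₅}
  {x₂,x₄}  = Ω∖{x₁,x₃,x₅,x₆}
  {x₂,x₅}  = Ω∖{x₁,x₃,x₄,x₆}
  {x₂,x₆}  = Ω∖{x₁,x₃,x₄,x₅}
  {x₃,x₅}  = {x₅} ∪ {x₃}
  {x₄,x₅}  = {x₅} ∪ {x₄}
  {x₂,x₅,x₆}  = Ω∖{x₁,x₃,x₄}
  {x₃,x₄,x₅}  = {x₃,x₄} ∪ {x₅}
  {x₁,x₃,x₄,x₅,x₆}  = {x₃,x₄} ∪ {x₁,x₃,x₅,x₆}
Iteration 4. New:
  {x₂}  = Ω∖{x₁,x₃,x₄,x₅,x₆}
  {x₁,x₄}  = {x₁} ∪ {x₄}
  {x₃,x₆}  = {x₆} ∪ {x₃}
  {x₄,x₆}  = {x₆} ∪ {x₄}
  {x₅,x₆}  = {x₆} ∪ {x₅}
  {x₁,x₂,x₄}  = {x₁} ∪ {x₂,x₄}
  {x₁,x₂,x₅}  = {x₂,x₅} ∪ {x₁}
  {x₁,x₂,x₆}  = Ω∖{x₃,x₄,x₅}
  {x₁,x₄,x₅}  = {x₁} ∪ {x₄,x₅}
  {x₁,x₄,x₆}  = {x₁,x₆} ∪ {x₄}
  {x₁,x₅,x₆}  = {x₁,x₆} ∪ {x₅}
  {x₂,x₃,x₄}  = {x₃,x₄} ∪ {x₂,x₄}
  {x₂,x₃,x₅}  = {x₂,x₅} ∪ {x₃}
  {x₂,x₃,x₆}  = {x₂,x₆} ∪ {x₃}
  {x₃,x₄,x₆}  = {x₃,x₄} ∪ {x₆}
  {x₃,x₅,x₆}  = {x₆} ∪ {x₃,x₅}
  {x₄,x₅,x₆}  = {x₆} ∪ {x₄,x₅}
  {x₁,x₂,x₃,x₄}  = {x₁,x₃,x₄} ∪ {x₂,x₄}
  {x₁,x₂,x₃,x₅}  = {x₂,x₅} ∪ {x₁,x₃,x₅}
  {x₁,x₂,x₃,x₆}  = Ω∖{x₄,x₅}
  {x₁,x₂,x₄,x₅}  = {x₁} ∪ {x₂,x₄,x₅}
  {x₁,x₂,x₄,x₆}  = Ω∖{x₃,x₅}
  {x₁,x₄,x₅,x₆}  = {x₁,x₆} ∪ {x₄,x₅}
  {x₂,x₃,x₅,x₆}  = {x₂,x₅,x₆} ∪ {x₃}
  {x₃,x₄,x₅,x₆}  = {x₃,x₄,x₅} ∪ {x₆}
Iteration 5: 3 new —
  {x₁,x₂}  = Ω∖{x₃,x₄,x₅,x₆}
  {x₂,x₃}  = Ω∖{x₁,x₄,x₅,x₆}
  {x₁,x₂,x₃}  = Ω∖{x₄,x₅,x₆}
Iteration 6: closed — nothing new.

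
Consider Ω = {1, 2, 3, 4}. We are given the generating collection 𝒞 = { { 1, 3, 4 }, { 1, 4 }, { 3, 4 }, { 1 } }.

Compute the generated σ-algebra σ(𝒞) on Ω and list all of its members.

Start: 𝒞 ∪ {∅, Ω} = { ∅, { 1 }, { 1, 4 }, { 3, 4 }, { 1, 3, 4 }, Ω }.
Round 1 adds 4:
  { 2 }  = ᶜ of { 1, 3, 4 }
  { 1, 2 }  = ᶜ of { 3, 4 }
  { 2, 3 }  = ᶜ of { 1, 4 }
  { 2, 3, 4 }  = ᶜ of { 1 }
  |family| = 10
Round 2. New:
  { 1, 2, 3 }  = { 1, 2 } ∪ { 2, 3 }
  { 1, 2, 4 }  = { 1, 2 } ∪ { 1, 4 }
  |family| = 12
Round 3 adds 2:
  { 3 }  = ᶜ of { 1, 2, 4 }
  { 4 }  = ᶜ of { 1, 2, 3 }
  |family| = 14
Round 4 (2 new):
  { 1, 3 }  = { 3 } ∪ { 1 }
  { 2, 4 }  = { 4 } ∪ { 2 }
  |family| = 16
After Round 5 the family is unchanged; done.

|σ(𝒞)| = 16.  σ(𝒞) = { ∅, { 1 }, { 2 }, { 3 }, { 4 }, { 1, 2 }, { 1, 3 }, { 1, 4 }, { 2, 3 }, { 2, 4 }, { 3, 4 }, { 1, 2, 3 }, { 1, 2, 4 }, { 1, 3, 4 }, { 2, 3, 4 }, Ω }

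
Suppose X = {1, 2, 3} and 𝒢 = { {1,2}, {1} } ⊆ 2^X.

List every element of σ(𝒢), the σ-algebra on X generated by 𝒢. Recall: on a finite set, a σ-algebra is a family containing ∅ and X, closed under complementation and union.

Initial family (4 sets): { ∅, {1}, {1,2}, X }.
Step 1 adds 2:
  {3}  = X∖{1,2}
  {2,3}  = X∖{1}
  — 6 sets.
Step 2 (1 new):
  {1,3}  = {3} ∪ {1}
  — 7 sets.
Step 3 (1 new):
  {2}  = X∖{1,3}
  — 8 sets.
Step 4: stable.

Therefore σ(𝒢) = { ∅, {1}, {2}, {3}, {1,2}, {1,3}, {2,3}, X } (|σ(𝒢)| = 8).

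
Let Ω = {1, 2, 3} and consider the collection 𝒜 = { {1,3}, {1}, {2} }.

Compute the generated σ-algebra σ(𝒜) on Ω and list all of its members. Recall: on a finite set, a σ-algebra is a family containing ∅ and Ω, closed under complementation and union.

Answer: σ(𝒜) = { ∅, {1}, {2}, {3}, {1,2}, {1,3}, {2,3}, Ω }

Derivation:
Seed the family with 𝒜 together with ∅ and Ω: { ∅, {1}, {2}, {1,3}, Ω }.
Pass 1 adds 2:
  {1,2}  = {2} ∪ {1}
  {2,3}  = Ω∖{1}
  (now 7)
Pass 2: +1 →
  {3}  = Ω∖{1,2}
  (now 8)
After Pass 3 the family is unchanged; done.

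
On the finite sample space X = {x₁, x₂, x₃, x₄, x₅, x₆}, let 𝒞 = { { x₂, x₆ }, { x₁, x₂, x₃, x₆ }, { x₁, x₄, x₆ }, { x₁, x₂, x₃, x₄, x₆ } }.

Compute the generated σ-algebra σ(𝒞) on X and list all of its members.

|σ(𝒞)| = 64.  σ(𝒞) = { {}, { x₁ }, { x₂ }, { x₃ }, { x₄ }, { x₅ }, { x₆ }, { x₁, x₂ }, { x₁, x₃ }, { x₁, x₄ }, { x₁, x₅ }, { x₁, x₆ }, { x₂, x₃ }, { x₂, x₄ }, { x₂, x₅ }, { x₂, x₆ }, { x₃, x₄ }, { x₃, x₅ }, { x₃, x₆ }, { x₄, x₅ }, { x₄, x₆ }, { x₅, x₆ }, { x₁, x₂, x₃ }, { x₁, x₂, x₄ }, { x₁, x₂, x₅ }, { x₁, x₂, x₆ }, { x₁, x₃, x₄ }, { x₁, x₃, x₅ }, { x₁, x₃, x₆ }, { x₁, x₄, x₅ }, { x₁, x₄, x₆ }, { x₁, x₅, x₆ }, { x₂, x₃, x₄ }, { x₂, x₃, x₅ }, { x₂, x₃, x₆ }, { x₂, x₄, x₅ }, { x₂, x₄, x₆ }, { x₂, x₅, x₆ }, { x₃, x₄, x₅ }, { x₃, x₄, x₆ }, { x₃, x₅, x₆ }, { x₄, x₅, x₆ }, { x₁, x₂, x₃, x₄ }, { x₁, x₂, x₃, x₅ }, { x₁, x₂, x₃, x₆ }, { x₁, x₂, x₄, x₅ }, { x₁, x₂, x₄, x₆ }, { x₁, x₂, x₅, x₆ }, { x₁, x₃, x₄, x₅ }, { x₁, x₃, x₄, x₆ }, { x₁, x₃, x₅, x₆ }, { x₁, x₄, x₅, x₆ }, { x₂, x₃, x₄, x₅ }, { x₂, x₃, x₄, x₆ }, { x₂, x₃, x₅, x₆ }, { x₂, x₄, x₅, x₆ }, { x₃, x₄, x₅, x₆ }, { x₁, x₂, x₃, x₄, x₅ }, { x₁, x₂, x₃, x₄, x₆ }, { x₁, x₂, x₃, x₅, x₆ }, { x₁, x₂, x₄, x₅, x₆ }, { x₁, x₃, x₄, x₅, x₆ }, { x₂, x₃, x₄, x₅, x₆ }, X }

Derivation:
Begin from { {}, { x₂, x₆ }, { x₁, x₄, x₆ }, { x₁, x₂, x₃, x₆ }, { x₁, x₂, x₃, x₄, x₆ }, X } (that is, 𝒞 plus ∅ and X).
Round 1 adds 5:
  { x₅ }  = X∖{ x₁, x₂, x₃, x₄, x₆ }
  { x₄, x₅ }  = X∖{ x₁, x₂, x₃, x₆ }
  { x₂, x₃, x₅ }  = X∖{ x₁, x₄, x₆ }
  { x₁, x₂, x₄, x₆ }  = { x₂, x₆ } ∪ { x₁, x₄, x₆ }
  { x₁, x₃, x₄, x₅ }  = X∖{ x₂, x₆ }
  — 11 sets.
Round 2. New:
  { x₃, x₅ }  = X∖{ x₁, x₂, x₄, x₆ }
  { x₂, x₅, x₆ }  = { x₂, x₆ } ∪ { x₅ }
  { x₁, x₄, x₅, x₆ }  = { x₁, x₄, x₆ } ∪ { x₅ }
  { x₂, x₃, x₄, x₅ }  = { x₄, x₅ } ∪ { x₂, x₃, x₅ }
  { x₂, x₃, x₅, x₆ }  = { x₂, x₆ } ∪ { x₂, x₃, x₅ }
  { x₂, x₄, x₅, x₆ }  = { x₂, x₆ } ∪ { x₄, x₅ }
  { x₁, x₂, x₃, x₄, x₅ }  = { x₂, x₃, x₅ } ∪ { x₁, x₃, x₄, x₅ }
  { x₁, x₂, x₃, x₅, x₆ }  = { x₁, x₂, x₃, x₆ } ∪ { x₅ }
  { x₁, x₂, x₄, x₅, x₆ }  = { x₁, x₂, x₄, x₆ } ∪ { x₅ }
  { x₁, x₃, x₄, x₅, x₆ }  = { x₁, x₄, x₆ } ∪ { x₁, x₃, x₄, x₅ }
  — 21 sets.
Round 3 (11 new):
  { x₂ }  = X∖{ x₁, x₃, x₄, x₅, x₆ }
  { x₃ }  = X∖{ x₁, x₂, x₄, x₅, x₆ }
  { x₄ }  = X∖{ x₁, x₂, x₃, x₅, x₆ }
  { x₆ }  = X∖{ x₁, x₂, x₃, x₄, x₅ }
  { x₁, x₃ }  = X∖{ x₂, x₄, x₅, x₆ }
  { x₁, x₄ }  = X∖{ x₂, x₃, x₅, x₆ }
  { x₁, x₆ }  = X∖{ x₂, x₃, x₄, x₅ }
  { x₂, x₃ }  = X∖{ x₁, x₄, x₅, x₆ }
  { x₁, x₃, x₄ }  = X∖{ x₂, x₅, x₆ }
  { x₃, x₄, x₅ }  = { x₄, x₅ } ∪ { x₃, x₅ }
  { x₂, x₃, x₄, x₅, x₆ }  = { x₄, x₅ } ∪ { x₂, x₃, x₅, x₆ }
  — 32 sets.
Round 4. New:
  { x₁ }  = X∖{ x₂, x₃, x₄, x₅, x₆ }
  { x₂, x₄ }  = { x₂ } ∪ { x₄ }
  { x₂, x₅ }  = { x₂ } ∪ { x₅ }
  { x₃, x₄ }  = { x₃ } ∪ { x₄ }
  { x₃, x₆ }  = { x₆ } ∪ { x₃ }
  { x₄, x₆ }  = { x₆ } ∪ { x₄ }
  { x₅, x₆ }  = { x₆ } ∪ { x₅ }
  { x₁, x₂, x₃ }  = { x₂ } ∪ { x₁, x₃ }
  { x₁, x₂, x₄ }  = { x₂ } ∪ { x₁, x₄ }
  { x₁, x₂, x₆ }  = X∖{ x₃, x₄, x₅ }
  { x₁, x₃, x₅ }  = { x₅ } ∪ { x₁, x₃ }
  { x₁, x₃, x₆ }  = { x₁, x₆ } ∪ { x₃ }
  { x₁, x₄, x₅ }  = { x₅ } ∪ { x₁, x₄ }
  { x₁, x₅, x₆ }  = { x₁, x₆ } ∪ { x₅ }
  { x₂, x₃, x₄ }  = { x₂, x₃ } ∪ { x₄ }
  { x₂, x₃, x₆ }  = { x₂, x₆ } ∪ { x₃ }
  { x₂, x₄, x₅ }  = { x₂ } ∪ { x₄, x₅ }
  { x₂, x₄, x₆ }  = { x₂, x₆ } ∪ { x₄ }
  { x₃, x₅, x₆ }  = { x₆ } ∪ { x₃, x₅ }
  { x₄, x₅, x₆ }  = { x₆ } ∪ { x₄, x₅ }
  { x₁, x₂, x₃, x₄ }  = { x₂ } ∪ { x₁, x₃, x₄ }
  { x₁, x₂, x₃, x₅ }  = { x₂, x₃, x₅ } ∪ { x₁, x₃ }
  { x₁, x₂, x₅, x₆ }  = { x₁, x₆ } ∪ { x₂, x₅, x₆ }
  { x₁, x₃, x₄, x₆ }  = { x₁, x₆ } ∪ { x₁, x₃, x₄ }
  { x₁, x₃, x₅, x₆ }  = { x₁, x₆ } ∪ { x₃, x₅ }
  { x₃, x₄, x₅, x₆ }  = { x₃, x₄, x₅ } ∪ { x₆ }
  — 58 sets.
Round 5 (6 new):
  { x₁, x₂ }  = X∖{ x₃, x₄, x₅, x₆ }
  { x₁, x₅ }  = { x₅ } ∪ { x₁ }
  { x₁, x₂, x₅ }  = { x₂, x₅ } ∪ { x₁ }
  { x₃, x₄, x₆ }  = { x₃, x₄ } ∪ { x₄, x₆ }
  { x₁, x₂, x₄, x₅ }  = X∖{ x₃, x₆ }
  { x₂, x₃, x₄, x₆ }  = { x₂, x₄, x₆ } ∪ { x₃, x₄ }
  — 64 sets.
Round 6: closed — nothing new.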